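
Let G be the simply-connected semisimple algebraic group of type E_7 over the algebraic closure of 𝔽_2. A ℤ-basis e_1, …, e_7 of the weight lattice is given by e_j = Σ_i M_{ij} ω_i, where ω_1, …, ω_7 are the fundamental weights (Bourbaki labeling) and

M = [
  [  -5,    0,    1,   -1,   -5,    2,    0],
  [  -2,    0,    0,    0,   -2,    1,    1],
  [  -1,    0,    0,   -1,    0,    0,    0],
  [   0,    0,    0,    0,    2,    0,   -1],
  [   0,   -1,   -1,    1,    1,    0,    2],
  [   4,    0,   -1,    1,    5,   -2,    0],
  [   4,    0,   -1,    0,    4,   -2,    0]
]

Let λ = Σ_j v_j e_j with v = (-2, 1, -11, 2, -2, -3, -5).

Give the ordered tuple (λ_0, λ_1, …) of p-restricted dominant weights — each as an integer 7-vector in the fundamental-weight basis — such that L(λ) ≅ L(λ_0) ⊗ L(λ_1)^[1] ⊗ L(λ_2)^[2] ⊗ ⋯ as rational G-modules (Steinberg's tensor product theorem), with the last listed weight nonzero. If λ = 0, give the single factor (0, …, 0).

((1, 0, 0, 1, 0, 1, 1),)

Converting to the ω-basis (c_i = row i of M dotted with v = (-2, 1, -11, 2, -2, -3, -5)):
  c_1 = (-5)·(-2) + 0·1 + (1)·(-11) + (-1)·(2) + (-5)·(-2) + (2)·(-3) + (0)·(-5) = 1
  c_2 = (-2)·(-2) + 0·1 + (0)·(-11) + 0·2 + (-2)·(-2) + (1)·(-3) + (1)·(-5) = 0
  c_3 = (-1)·(-2) + 0·1 + (0)·(-11) + (-1)·(2) + (0)·(-2) + (0)·(-3) + (0)·(-5) = 0
  c_4 = (0)·(-2) + 0·1 + (0)·(-11) + 0·2 + (2)·(-2) + (0)·(-3) + (-1)·(-5) = 1
  c_5 = (0)·(-2) + (-1)·(1) + (-1)·(-11) + 1·2 + (1)·(-2) + (0)·(-3) + (2)·(-5) = 0
  c_6 = (4)·(-2) + 0·1 + (-1)·(-11) + 1·2 + (5)·(-2) + (-2)·(-3) + (0)·(-5) = 1
  c_7 = (4)·(-2) + 0·1 + (-1)·(-11) + 0·2 + (4)·(-2) + (-2)·(-3) + (0)·(-5) = 1
Expand coordinatewise in base 2:
  c_1 = 1 = 1·2^0
  c_2 = 0
  c_3 = 0
  c_4 = 1 = 1·2^0
  c_5 = 0
  c_6 = 1 = 1·2^0
  c_7 = 1 = 1·2^0
p-restricted factor λ_0 = (1, 0, 0, 1, 0, 1, 1)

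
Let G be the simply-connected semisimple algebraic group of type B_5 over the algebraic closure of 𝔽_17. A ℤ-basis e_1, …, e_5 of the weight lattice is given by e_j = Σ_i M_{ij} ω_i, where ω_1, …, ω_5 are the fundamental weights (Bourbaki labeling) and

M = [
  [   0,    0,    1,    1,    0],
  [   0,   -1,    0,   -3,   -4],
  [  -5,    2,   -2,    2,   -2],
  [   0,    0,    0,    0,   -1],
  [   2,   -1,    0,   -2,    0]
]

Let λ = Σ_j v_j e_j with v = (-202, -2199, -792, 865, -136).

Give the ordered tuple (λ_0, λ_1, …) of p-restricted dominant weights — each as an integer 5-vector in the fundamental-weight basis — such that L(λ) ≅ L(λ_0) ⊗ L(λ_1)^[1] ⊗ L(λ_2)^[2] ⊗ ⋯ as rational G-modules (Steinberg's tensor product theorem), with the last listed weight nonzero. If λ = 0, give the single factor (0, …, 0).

((5, 12, 11, 0, 14), (4, 8, 11, 8, 3))

Change of basis e → ω: c = M·v where v = (-202, -2199, -792, 865, -136):
  c_1 = (0)·(-202) + (0)·(-2199) + (1)·(-792) + (1)·(865) + (0)·(-136) = 73
  c_2 = (0)·(-202) + (-1)·(-2199) + (0)·(-792) + (-3)·(865) + (-4)·(-136) = 148
  c_3 = (-5)·(-202) + (2)·(-2199) + (-2)·(-792) + (2)·(865) + (-2)·(-136) = 198
  c_4 = (0)·(-202) + (0)·(-2199) + (0)·(-792) + (0)·(865) + (-1)·(-136) = 136
  c_5 = (2)·(-202) + (-1)·(-2199) + (0)·(-792) + (-2)·(865) + (0)·(-136) = 65
Expand coordinatewise in base 17:
  c_1 = 73 = 5·17^0 + 4·17^1
  c_2 = 148 = 12·17^0 + 8·17^1
  c_3 = 198 = 11·17^0 + 11·17^1
  c_4 = 136 = 0·17^0 + 8·17^1
  c_5 = 65 = 14·17^0 + 3·17^1
λ_0 = (5, 12, 11, 0, 14)
λ_1 = (4, 8, 11, 8, 3)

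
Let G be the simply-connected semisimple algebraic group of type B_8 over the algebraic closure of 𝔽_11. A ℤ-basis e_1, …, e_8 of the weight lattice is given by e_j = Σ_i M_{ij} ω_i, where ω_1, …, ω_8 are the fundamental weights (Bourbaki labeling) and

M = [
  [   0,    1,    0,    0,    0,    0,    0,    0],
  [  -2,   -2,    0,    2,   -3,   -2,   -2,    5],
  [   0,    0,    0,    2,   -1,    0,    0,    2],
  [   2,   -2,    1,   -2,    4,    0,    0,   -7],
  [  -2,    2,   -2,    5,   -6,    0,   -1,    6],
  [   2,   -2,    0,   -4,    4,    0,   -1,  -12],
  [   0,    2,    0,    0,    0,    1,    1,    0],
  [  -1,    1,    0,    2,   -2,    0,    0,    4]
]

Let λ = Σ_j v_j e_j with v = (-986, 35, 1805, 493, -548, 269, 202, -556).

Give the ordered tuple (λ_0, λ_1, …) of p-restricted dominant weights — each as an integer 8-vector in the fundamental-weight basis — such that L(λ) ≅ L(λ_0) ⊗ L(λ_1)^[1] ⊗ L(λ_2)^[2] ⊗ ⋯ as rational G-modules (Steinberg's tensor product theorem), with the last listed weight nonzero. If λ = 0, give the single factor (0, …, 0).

Change of basis e → ω: c = M·v where v = (-986, 35, 1805, 493, -548, 269, 202, -556):
  c_1 = (0)·(-986) + 1·35 + 0·1805 + 0·493 + (0)·(-548) + 0·269 + 0·202 + (0)·(-556) = 35
  c_2 = (-2)·(-986) + (-2)·(35) + 0·1805 + 2·493 + (-3)·(-548) + (-2)·(269) + (-2)·(202) + (5)·(-556) = 810
  c_3 = (0)·(-986) + 0·35 + 0·1805 + 2·493 + (-1)·(-548) + 0·269 + 0·202 + (2)·(-556) = 422
  c_4 = (2)·(-986) + (-2)·(35) + 1·1805 + (-2)·(493) + (4)·(-548) + 0·269 + 0·202 + (-7)·(-556) = 477
  c_5 = (-2)·(-986) + 2·35 + (-2)·(1805) + 5·493 + (-6)·(-548) + 0·269 + (-1)·(202) + (6)·(-556) = 647
  c_6 = (2)·(-986) + (-2)·(35) + 0·1805 + (-4)·(493) + (4)·(-548) + 0·269 + (-1)·(202) + (-12)·(-556) = 264
  c_7 = (0)·(-986) + 2·35 + 0·1805 + 0·493 + (0)·(-548) + 1·269 + 1·202 + (0)·(-556) = 541
  c_8 = (-1)·(-986) + 1·35 + 0·1805 + 2·493 + (-2)·(-548) + 0·269 + 0·202 + (4)·(-556) = 879
Writing each c_i in base p = 11:
  c_1 = 35 = 2·11^0 + 3·11^1
  c_2 = 810 = 7·11^0 + 7·11^1 + 6·11^2
  c_3 = 422 = 4·11^0 + 5·11^1 + 3·11^2
  c_4 = 477 = 4·11^0 + 10·11^1 + 3·11^2
  c_5 = 647 = 9·11^0 + 3·11^1 + 5·11^2
  c_6 = 264 = 0·11^0 + 2·11^1 + 2·11^2
  c_7 = 541 = 2·11^0 + 5·11^1 + 4·11^2
  c_8 = 879 = 10·11^0 + 2·11^1 + 7·11^2
λ_0 = (2, 7, 4, 4, 9, 0, 2, 10)
λ_1 = (3, 7, 5, 10, 3, 2, 5, 2)
λ_2 = (0, 6, 3, 3, 5, 2, 4, 7)

((2, 7, 4, 4, 9, 0, 2, 10), (3, 7, 5, 10, 3, 2, 5, 2), (0, 6, 3, 3, 5, 2, 4, 7))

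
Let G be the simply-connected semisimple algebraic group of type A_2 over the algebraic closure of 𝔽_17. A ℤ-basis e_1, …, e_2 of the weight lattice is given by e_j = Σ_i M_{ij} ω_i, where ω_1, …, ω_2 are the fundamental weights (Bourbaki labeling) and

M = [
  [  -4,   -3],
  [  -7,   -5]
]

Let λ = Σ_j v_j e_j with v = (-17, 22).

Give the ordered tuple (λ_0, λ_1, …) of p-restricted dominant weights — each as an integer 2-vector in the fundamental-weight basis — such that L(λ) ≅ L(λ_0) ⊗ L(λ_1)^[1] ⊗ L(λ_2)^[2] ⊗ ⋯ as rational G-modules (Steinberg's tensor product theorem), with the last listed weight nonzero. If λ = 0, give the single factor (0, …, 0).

((2, 9),)

ω-coordinates c = M·v, v = (-17, 22):
  c_1 = (-4)·(-17) + (-3)·(22) = 2
  c_2 = (-7)·(-17) + (-5)·(22) = 9
Base-17 expansion of each c_i:
  c_1 = 2 = 2·17^0
  c_2 = 9 = 9·17^0
Factor λ_0 = (2, 9)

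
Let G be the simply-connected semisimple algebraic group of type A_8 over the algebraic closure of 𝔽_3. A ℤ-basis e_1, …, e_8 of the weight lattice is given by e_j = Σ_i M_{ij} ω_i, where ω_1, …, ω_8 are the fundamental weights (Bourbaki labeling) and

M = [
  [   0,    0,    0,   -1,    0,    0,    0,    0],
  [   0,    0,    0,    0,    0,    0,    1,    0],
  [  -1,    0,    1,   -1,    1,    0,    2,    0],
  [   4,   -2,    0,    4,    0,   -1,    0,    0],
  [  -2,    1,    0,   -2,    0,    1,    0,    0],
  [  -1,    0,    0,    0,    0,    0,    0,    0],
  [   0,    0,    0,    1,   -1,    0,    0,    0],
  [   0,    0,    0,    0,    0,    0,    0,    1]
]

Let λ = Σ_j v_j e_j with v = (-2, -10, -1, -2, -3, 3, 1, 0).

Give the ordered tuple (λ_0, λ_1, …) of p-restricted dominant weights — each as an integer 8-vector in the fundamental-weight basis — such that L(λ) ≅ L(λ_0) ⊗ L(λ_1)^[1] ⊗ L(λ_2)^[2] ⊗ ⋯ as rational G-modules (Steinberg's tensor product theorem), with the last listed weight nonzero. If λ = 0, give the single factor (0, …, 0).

ω-coordinates c = M·v, v = (-2, -10, -1, -2, -3, 3, 1, 0):
  c_1 = (0)·(-2) + (0)·(-10) + (0)·(-1) + (-1)·(-2) + (0)·(-3) + 0·3 + 0·1 + 0·0 = 2
  c_2 = (0)·(-2) + (0)·(-10) + (0)·(-1) + (0)·(-2) + (0)·(-3) + 0·3 + 1·1 + 0·0 = 1
  c_3 = (-1)·(-2) + (0)·(-10) + (1)·(-1) + (-1)·(-2) + (1)·(-3) + 0·3 + 2·1 + 0·0 = 2
  c_4 = (4)·(-2) + (-2)·(-10) + (0)·(-1) + (4)·(-2) + (0)·(-3) + (-1)·(3) + 0·1 + 0·0 = 1
  c_5 = (-2)·(-2) + (1)·(-10) + (0)·(-1) + (-2)·(-2) + (0)·(-3) + 1·3 + 0·1 + 0·0 = 1
  c_6 = (-1)·(-2) + (0)·(-10) + (0)·(-1) + (0)·(-2) + (0)·(-3) + 0·3 + 0·1 + 0·0 = 2
  c_7 = (0)·(-2) + (0)·(-10) + (0)·(-1) + (1)·(-2) + (-1)·(-3) + 0·3 + 0·1 + 0·0 = 1
  c_8 = (0)·(-2) + (0)·(-10) + (0)·(-1) + (0)·(-2) + (0)·(-3) + 0·3 + 0·1 + 1·0 = 0
Base-3 expansion of each c_i:
  c_1 = 2 = 2·3^0
  c_2 = 1 = 1·3^0
  c_3 = 2 = 2·3^0
  c_4 = 1 = 1·3^0
  c_5 = 1 = 1·3^0
  c_6 = 2 = 2·3^0
  c_7 = 1 = 1·3^0
  c_8 = 0
Factor λ_0 = (2, 1, 2, 1, 1, 2, 1, 0)

((2, 1, 2, 1, 1, 2, 1, 0),)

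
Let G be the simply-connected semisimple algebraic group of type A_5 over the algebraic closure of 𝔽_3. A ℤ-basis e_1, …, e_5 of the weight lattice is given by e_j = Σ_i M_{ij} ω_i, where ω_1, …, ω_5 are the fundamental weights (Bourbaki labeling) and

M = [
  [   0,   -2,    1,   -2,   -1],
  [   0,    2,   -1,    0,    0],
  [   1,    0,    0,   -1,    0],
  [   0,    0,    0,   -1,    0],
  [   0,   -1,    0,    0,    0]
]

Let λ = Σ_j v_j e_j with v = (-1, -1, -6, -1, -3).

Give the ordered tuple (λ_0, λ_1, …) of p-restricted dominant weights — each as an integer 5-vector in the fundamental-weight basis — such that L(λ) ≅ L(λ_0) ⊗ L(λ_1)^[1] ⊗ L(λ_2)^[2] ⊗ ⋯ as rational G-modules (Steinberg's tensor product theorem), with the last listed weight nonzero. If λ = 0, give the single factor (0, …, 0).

((1, 1, 0, 1, 1), (0, 1, 0, 0, 0))

ω-coordinates c = M·v, v = (-1, -1, -6, -1, -3):
  c_1 = (0)·(-1) + (-2)·(-1) + (1)·(-6) + (-2)·(-1) + (-1)·(-3) = 1
  c_2 = (0)·(-1) + (2)·(-1) + (-1)·(-6) + (0)·(-1) + (0)·(-3) = 4
  c_3 = (1)·(-1) + (0)·(-1) + (0)·(-6) + (-1)·(-1) + (0)·(-3) = 0
  c_4 = (0)·(-1) + (0)·(-1) + (0)·(-6) + (-1)·(-1) + (0)·(-3) = 1
  c_5 = (0)·(-1) + (-1)·(-1) + (0)·(-6) + (0)·(-1) + (0)·(-3) = 1
Expand coordinatewise in base 3:
  c_1 = 1 = 1·3^0
  c_2 = 4 = 1·3^0 + 1·3^1
  c_3 = 0
  c_4 = 1 = 1·3^0
  c_5 = 1 = 1·3^0
λ_0 = (1, 1, 0, 1, 1)
λ_1 = (0, 1, 0, 0, 0)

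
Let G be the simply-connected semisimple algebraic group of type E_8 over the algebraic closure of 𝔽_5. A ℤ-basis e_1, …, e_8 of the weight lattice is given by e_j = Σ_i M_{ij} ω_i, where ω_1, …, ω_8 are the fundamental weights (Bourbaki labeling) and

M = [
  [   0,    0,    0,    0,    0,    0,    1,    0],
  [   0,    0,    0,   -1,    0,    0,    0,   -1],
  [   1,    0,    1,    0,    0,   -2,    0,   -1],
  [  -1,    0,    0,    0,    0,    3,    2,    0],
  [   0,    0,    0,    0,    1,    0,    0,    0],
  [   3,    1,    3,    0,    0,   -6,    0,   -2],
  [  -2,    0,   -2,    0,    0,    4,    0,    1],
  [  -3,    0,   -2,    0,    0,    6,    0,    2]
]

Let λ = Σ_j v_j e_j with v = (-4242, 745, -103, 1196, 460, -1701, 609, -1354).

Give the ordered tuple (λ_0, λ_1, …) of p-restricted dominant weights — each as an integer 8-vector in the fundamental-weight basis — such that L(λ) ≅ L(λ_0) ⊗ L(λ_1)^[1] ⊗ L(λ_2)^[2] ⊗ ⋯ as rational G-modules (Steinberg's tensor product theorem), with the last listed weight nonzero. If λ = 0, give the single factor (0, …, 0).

((4, 3, 1, 2, 0, 4, 2, 3), (1, 1, 2, 1, 2, 4, 1, 3), (4, 1, 1, 4, 3, 4, 1, 0), (4, 1, 3, 2, 3, 4, 4, 0))

ω-coordinates c = M·v, v = (-4242, 745, -103, 1196, 460, -1701, 609, -1354):
  c_1 = 0*-4242 + 0*745 + 0*-103 + 0*1196 + 0*460 + 0*-1701 + 1*609 + 0*-1354 = 609
  c_2 = 0*-4242 + 0*745 + 0*-103 + -1*1196 + 0*460 + 0*-1701 + 0*609 + -1*-1354 = 158
  c_3 = 1*-4242 + 0*745 + 1*-103 + 0*1196 + 0*460 + -2*-1701 + 0*609 + -1*-1354 = 411
  c_4 = -1*-4242 + 0*745 + 0*-103 + 0*1196 + 0*460 + 3*-1701 + 2*609 + 0*-1354 = 357
  c_5 = 0*-4242 + 0*745 + 0*-103 + 0*1196 + 1*460 + 0*-1701 + 0*609 + 0*-1354 = 460
  c_6 = 3*-4242 + 1*745 + 3*-103 + 0*1196 + 0*460 + -6*-1701 + 0*609 + -2*-1354 = 624
  c_7 = -2*-4242 + 0*745 + -2*-103 + 0*1196 + 0*460 + 4*-1701 + 0*609 + 1*-1354 = 532
  c_8 = -3*-4242 + 0*745 + -2*-103 + 0*1196 + 0*460 + 6*-1701 + 0*609 + 2*-1354 = 18
Writing each c_i in base p = 5:
  c_1 = 609 = 4·5^0 + 1·5^1 + 4·5^2 + 4·5^3
  c_2 = 158 = 3·5^0 + 1·5^1 + 1·5^2 + 1·5^3
  c_3 = 411 = 1·5^0 + 2·5^1 + 1·5^2 + 3·5^3
  c_4 = 357 = 2·5^0 + 1·5^1 + 4·5^2 + 2·5^3
  c_5 = 460 = 0·5^0 + 2·5^1 + 3·5^2 + 3·5^3
  c_6 = 624 = 4·5^0 + 4·5^1 + 4·5^2 + 4·5^3
  c_7 = 532 = 2·5^0 + 1·5^1 + 1·5^2 + 4·5^3
  c_8 = 18 = 3·5^0 + 3·5^1
p-restricted factor λ_0 = (4, 3, 1, 2, 0, 4, 2, 3)
p-restricted factor λ_1 = (1, 1, 2, 1, 2, 4, 1, 3)
p-restricted factor λ_2 = (4, 1, 1, 4, 3, 4, 1, 0)
p-restricted factor λ_3 = (4, 1, 3, 2, 3, 4, 4, 0)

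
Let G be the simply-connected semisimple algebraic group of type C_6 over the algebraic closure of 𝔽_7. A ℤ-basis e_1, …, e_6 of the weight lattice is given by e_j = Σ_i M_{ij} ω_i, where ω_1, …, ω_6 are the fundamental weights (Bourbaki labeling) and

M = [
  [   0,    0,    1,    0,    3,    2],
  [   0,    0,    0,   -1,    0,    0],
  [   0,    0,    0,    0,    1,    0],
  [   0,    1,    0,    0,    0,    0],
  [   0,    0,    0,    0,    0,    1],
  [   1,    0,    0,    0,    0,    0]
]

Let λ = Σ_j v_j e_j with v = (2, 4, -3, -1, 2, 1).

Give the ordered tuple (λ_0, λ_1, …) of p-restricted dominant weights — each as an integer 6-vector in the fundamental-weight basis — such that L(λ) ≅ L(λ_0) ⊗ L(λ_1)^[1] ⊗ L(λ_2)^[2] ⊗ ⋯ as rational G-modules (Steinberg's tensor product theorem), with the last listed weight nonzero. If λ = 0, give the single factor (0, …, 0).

((5, 1, 2, 4, 1, 2),)

Change of basis e → ω: c = M·v where v = (2, 4, -3, -1, 2, 1):
  c_1 = 0*2 + 0*4 + 1*-3 + 0*-1 + 3*2 + 2*1 = 5
  c_2 = 0*2 + 0*4 + 0*-3 + -1*-1 + 0*2 + 0*1 = 1
  c_3 = 0*2 + 0*4 + 0*-3 + 0*-1 + 1*2 + 0*1 = 2
  c_4 = 0*2 + 1*4 + 0*-3 + 0*-1 + 0*2 + 0*1 = 4
  c_5 = 0*2 + 0*4 + 0*-3 + 0*-1 + 0*2 + 1*1 = 1
  c_6 = 1*2 + 0*4 + 0*-3 + 0*-1 + 0*2 + 0*1 = 2
p = 7; digits c_i = Σ_j d_{ij}·7^j, 0 ≤ d_{ij} < 7:
  c_1 = 5 = 5·7^0
  c_2 = 1 = 1·7^0
  c_3 = 2 = 2·7^0
  c_4 = 4 = 4·7^0
  c_5 = 1 = 1·7^0
  c_6 = 2 = 2·7^0
Factor λ_0 = (5, 1, 2, 4, 1, 2)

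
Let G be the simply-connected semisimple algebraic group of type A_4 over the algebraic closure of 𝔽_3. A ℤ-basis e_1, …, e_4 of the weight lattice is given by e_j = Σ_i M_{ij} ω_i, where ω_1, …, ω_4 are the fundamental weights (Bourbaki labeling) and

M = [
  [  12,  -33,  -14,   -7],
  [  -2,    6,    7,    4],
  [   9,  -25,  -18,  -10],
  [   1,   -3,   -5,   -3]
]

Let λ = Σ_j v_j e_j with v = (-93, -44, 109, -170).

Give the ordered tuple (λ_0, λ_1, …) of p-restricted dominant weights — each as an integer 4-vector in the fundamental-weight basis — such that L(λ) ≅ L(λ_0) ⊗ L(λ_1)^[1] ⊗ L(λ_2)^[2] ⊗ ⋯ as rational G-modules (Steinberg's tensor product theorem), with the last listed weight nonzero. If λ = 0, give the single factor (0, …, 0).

In the fundamental-weight basis, λ has coordinates c = M·v (v = (-93, -44, 109, -170)):
  c_1 = (12)·(-93) + (-33)·(-44) + (-14)·(109) + (-7)·(-170) = 0
  c_2 = (-2)·(-93) + (6)·(-44) + (7)·(109) + (4)·(-170) = 5
  c_3 = (9)·(-93) + (-25)·(-44) + (-18)·(109) + (-10)·(-170) = 1
  c_4 = (1)·(-93) + (-3)·(-44) + (-5)·(109) + (-3)·(-170) = 4
p = 3; digits c_i = Σ_j d_{ij}·3^j, 0 ≤ d_{ij} < 3:
  c_1 = 0
  c_2 = 5 = 2·3^0 + 1·3^1
  c_3 = 1 = 1·3^0
  c_4 = 4 = 1·3^0 + 1·3^1
p-restricted factor λ_0 = (0, 2, 1, 1)
p-restricted factor λ_1 = (0, 1, 0, 1)

((0, 2, 1, 1), (0, 1, 0, 1))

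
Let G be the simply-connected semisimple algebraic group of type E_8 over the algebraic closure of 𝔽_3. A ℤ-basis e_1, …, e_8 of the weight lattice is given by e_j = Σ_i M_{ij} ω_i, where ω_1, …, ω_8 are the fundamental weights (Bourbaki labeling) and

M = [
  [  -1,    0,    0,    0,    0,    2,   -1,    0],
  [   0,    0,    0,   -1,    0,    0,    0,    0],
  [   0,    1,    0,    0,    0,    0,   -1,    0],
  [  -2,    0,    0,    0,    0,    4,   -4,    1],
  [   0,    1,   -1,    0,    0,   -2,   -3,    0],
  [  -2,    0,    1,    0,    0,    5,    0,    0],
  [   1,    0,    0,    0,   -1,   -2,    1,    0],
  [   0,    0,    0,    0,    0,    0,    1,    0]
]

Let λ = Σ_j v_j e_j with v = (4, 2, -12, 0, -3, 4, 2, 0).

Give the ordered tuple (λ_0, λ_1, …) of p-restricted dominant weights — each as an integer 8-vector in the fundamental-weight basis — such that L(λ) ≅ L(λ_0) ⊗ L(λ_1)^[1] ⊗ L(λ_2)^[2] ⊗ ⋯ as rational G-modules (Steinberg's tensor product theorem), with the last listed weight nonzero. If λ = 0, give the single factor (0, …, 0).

ω-coordinates c = M·v, v = (4, 2, -12, 0, -3, 4, 2, 0):
  c_1 = -1*4 + 0*2 + 0*-12 + 0*0 + 0*-3 + 2*4 + -1*2 + 0*0 = 2
  c_2 = 0*4 + 0*2 + 0*-12 + -1*0 + 0*-3 + 0*4 + 0*2 + 0*0 = 0
  c_3 = 0*4 + 1*2 + 0*-12 + 0*0 + 0*-3 + 0*4 + -1*2 + 0*0 = 0
  c_4 = -2*4 + 0*2 + 0*-12 + 0*0 + 0*-3 + 4*4 + -4*2 + 1*0 = 0
  c_5 = 0*4 + 1*2 + -1*-12 + 0*0 + 0*-3 + -2*4 + -3*2 + 0*0 = 0
  c_6 = -2*4 + 0*2 + 1*-12 + 0*0 + 0*-3 + 5*4 + 0*2 + 0*0 = 0
  c_7 = 1*4 + 0*2 + 0*-12 + 0*0 + -1*-3 + -2*4 + 1*2 + 0*0 = 1
  c_8 = 0*4 + 0*2 + 0*-12 + 0*0 + 0*-3 + 0*4 + 1*2 + 0*0 = 2
Expand coordinatewise in base 3:
  c_1 = 2 = 2·3^0
  c_2 = 0
  c_3 = 0
  c_4 = 0
  c_5 = 0
  c_6 = 0
  c_7 = 1 = 1·3^0
  c_8 = 2 = 2·3^0
p-restricted factor λ_0 = (2, 0, 0, 0, 0, 0, 1, 2)

((2, 0, 0, 0, 0, 0, 1, 2),)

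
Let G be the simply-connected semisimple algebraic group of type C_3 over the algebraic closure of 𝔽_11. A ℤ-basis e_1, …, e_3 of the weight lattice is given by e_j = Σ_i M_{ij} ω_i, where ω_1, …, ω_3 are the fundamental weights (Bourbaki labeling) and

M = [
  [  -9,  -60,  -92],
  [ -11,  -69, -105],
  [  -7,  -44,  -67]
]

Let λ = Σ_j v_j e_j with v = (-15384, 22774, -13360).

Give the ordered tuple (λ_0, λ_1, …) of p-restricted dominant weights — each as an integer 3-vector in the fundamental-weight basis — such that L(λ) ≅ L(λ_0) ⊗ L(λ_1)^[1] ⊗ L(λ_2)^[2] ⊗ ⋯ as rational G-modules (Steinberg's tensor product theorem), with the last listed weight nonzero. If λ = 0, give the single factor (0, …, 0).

ω-coordinates c = M·v, v = (-15384, 22774, -13360):
  c_1 = -9*-15384 + -60*22774 + -92*-13360 = 1136
  c_2 = -11*-15384 + -69*22774 + -105*-13360 = 618
  c_3 = -7*-15384 + -44*22774 + -67*-13360 = 752
Base-11 expansion of each c_i:
  c_1 = 1136 = 3·11^0 + 4·11^1 + 9·11^2
  c_2 = 618 = 2·11^0 + 1·11^1 + 5·11^2
  c_3 = 752 = 4·11^0 + 2·11^1 + 6·11^2
Factor λ_0 = (3, 2, 4)
Factor λ_1 = (4, 1, 2)
Factor λ_2 = (9, 5, 6)

((3, 2, 4), (4, 1, 2), (9, 5, 6))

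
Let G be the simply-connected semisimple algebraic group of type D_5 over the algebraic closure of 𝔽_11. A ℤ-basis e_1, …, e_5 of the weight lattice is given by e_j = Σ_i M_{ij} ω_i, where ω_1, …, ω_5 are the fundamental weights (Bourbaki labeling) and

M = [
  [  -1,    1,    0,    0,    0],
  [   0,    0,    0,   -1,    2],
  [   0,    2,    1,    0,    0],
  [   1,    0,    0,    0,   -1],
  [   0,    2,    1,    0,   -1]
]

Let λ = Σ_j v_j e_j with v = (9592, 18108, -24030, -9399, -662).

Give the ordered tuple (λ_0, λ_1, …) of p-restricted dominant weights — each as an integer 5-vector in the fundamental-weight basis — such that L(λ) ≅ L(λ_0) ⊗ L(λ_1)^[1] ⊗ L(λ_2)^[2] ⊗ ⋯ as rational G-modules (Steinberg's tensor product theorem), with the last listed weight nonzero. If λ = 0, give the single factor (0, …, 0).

((2, 1, 9, 2, 0), (4, 8, 7, 8, 2), (4, 0, 1, 7, 7), (6, 6, 9, 7, 9))

Converting to the ω-basis (c_i = row i of M dotted with v = (9592, 18108, -24030, -9399, -662)):
  c_1 = -1*9592 + 1*18108 + 0*-24030 + 0*-9399 + 0*-662 = 8516
  c_2 = 0*9592 + 0*18108 + 0*-24030 + -1*-9399 + 2*-662 = 8075
  c_3 = 0*9592 + 2*18108 + 1*-24030 + 0*-9399 + 0*-662 = 12186
  c_4 = 1*9592 + 0*18108 + 0*-24030 + 0*-9399 + -1*-662 = 10254
  c_5 = 0*9592 + 2*18108 + 1*-24030 + 0*-9399 + -1*-662 = 12848
Base-11 expansion of each c_i:
  c_1 = 8516 = 2·11^0 + 4·11^1 + 4·11^2 + 6·11^3
  c_2 = 8075 = 1·11^0 + 8·11^1 + 0·11^2 + 6·11^3
  c_3 = 12186 = 9·11^0 + 7·11^1 + 1·11^2 + 9·11^3
  c_4 = 10254 = 2·11^0 + 8·11^1 + 7·11^2 + 7·11^3
  c_5 = 12848 = 0·11^0 + 2·11^1 + 7·11^2 + 9·11^3
p-restricted factor λ_0 = (2, 1, 9, 2, 0)
p-restricted factor λ_1 = (4, 8, 7, 8, 2)
p-restricted factor λ_2 = (4, 0, 1, 7, 7)
p-restricted factor λ_3 = (6, 6, 9, 7, 9)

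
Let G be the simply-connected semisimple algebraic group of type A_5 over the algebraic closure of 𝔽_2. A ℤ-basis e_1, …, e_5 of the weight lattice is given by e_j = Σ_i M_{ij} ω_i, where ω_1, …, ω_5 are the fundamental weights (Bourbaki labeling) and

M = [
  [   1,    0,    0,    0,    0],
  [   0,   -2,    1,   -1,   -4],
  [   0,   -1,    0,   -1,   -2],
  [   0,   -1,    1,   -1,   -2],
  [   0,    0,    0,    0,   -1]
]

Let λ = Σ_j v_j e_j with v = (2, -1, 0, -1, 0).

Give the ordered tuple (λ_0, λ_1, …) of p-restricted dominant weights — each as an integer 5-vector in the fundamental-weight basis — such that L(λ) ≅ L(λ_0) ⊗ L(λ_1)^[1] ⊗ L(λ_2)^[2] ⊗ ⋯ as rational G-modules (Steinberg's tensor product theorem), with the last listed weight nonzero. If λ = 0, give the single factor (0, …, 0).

Converting to the ω-basis (c_i = row i of M dotted with v = (2, -1, 0, -1, 0)):
  c_1 = (1)·(2) + (0)·(-1) + (0)·(0) + (0)·(-1) + (0)·(0) = 2
  c_2 = (0)·(2) + (-2)·(-1) + (1)·(0) + (-1)·(-1) + (-4)·(0) = 3
  c_3 = (0)·(2) + (-1)·(-1) + (0)·(0) + (-1)·(-1) + (-2)·(0) = 2
  c_4 = (0)·(2) + (-1)·(-1) + (1)·(0) + (-1)·(-1) + (-2)·(0) = 2
  c_5 = (0)·(2) + (0)·(-1) + (0)·(0) + (0)·(-1) + (-1)·(0) = 0
Base-2 expansion of each c_i:
  c_1 = 2 = 0·2^0 + 1·2^1
  c_2 = 3 = 1·2^0 + 1·2^1
  c_3 = 2 = 0·2^0 + 1·2^1
  c_4 = 2 = 0·2^0 + 1·2^1
  c_5 = 0
p-restricted factor λ_0 = (0, 1, 0, 0, 0)
p-restricted factor λ_1 = (1, 1, 1, 1, 0)

((0, 1, 0, 0, 0), (1, 1, 1, 1, 0))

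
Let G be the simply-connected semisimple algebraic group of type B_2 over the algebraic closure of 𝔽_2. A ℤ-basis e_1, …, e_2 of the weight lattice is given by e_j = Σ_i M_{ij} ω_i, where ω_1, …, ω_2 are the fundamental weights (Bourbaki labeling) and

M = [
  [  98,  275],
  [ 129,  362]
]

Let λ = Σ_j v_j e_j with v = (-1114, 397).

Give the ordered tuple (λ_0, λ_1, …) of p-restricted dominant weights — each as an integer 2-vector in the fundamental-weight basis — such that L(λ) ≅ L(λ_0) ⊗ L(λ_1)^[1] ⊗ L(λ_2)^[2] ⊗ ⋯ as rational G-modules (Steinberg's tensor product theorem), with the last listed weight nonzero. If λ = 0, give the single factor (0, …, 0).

((1, 0), (1, 0), (0, 0), (0, 1))

Compute c_i = Σ_j M_{ij} v_j with v = (-1114, 397):
  c_1 = (98)·(-1114) + (275)·(397) = 3
  c_2 = (129)·(-1114) + (362)·(397) = 8
Base-2 expansion of each c_i:
  c_1 = 3 = 1·2^0 + 1·2^1
  c_2 = 8 = 0·2^0 + 0·2^1 + 0·2^2 + 1·2^3
λ_0 = (1, 0)
λ_1 = (1, 0)
λ_2 = (0, 0)
λ_3 = (0, 1)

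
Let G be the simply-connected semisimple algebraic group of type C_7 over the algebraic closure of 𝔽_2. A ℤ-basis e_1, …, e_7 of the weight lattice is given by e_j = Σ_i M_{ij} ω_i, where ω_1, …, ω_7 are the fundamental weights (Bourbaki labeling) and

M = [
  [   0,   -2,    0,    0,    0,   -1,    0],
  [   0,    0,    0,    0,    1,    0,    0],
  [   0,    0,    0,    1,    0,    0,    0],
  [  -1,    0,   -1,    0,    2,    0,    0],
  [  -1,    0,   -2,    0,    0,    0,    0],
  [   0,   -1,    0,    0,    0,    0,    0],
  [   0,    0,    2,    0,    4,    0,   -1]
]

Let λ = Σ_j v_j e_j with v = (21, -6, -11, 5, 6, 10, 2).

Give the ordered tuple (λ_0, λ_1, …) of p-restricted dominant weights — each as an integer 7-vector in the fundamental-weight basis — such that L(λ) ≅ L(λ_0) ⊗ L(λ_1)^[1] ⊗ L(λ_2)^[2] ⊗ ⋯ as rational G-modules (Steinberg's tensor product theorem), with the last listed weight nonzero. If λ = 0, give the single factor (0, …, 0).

((0, 0, 1, 0, 1, 0, 0), (1, 1, 0, 1, 0, 1, 0), (0, 1, 1, 0, 0, 1, 0))

In the fundamental-weight basis, λ has coordinates c = M·v (v = (21, -6, -11, 5, 6, 10, 2)):
  c_1 = 0·21 + (-2)·(-6) + (0)·(-11) + 0·5 + 0·6 + (-1)·(10) + 0·2 = 2
  c_2 = 0·21 + (0)·(-6) + (0)·(-11) + 0·5 + 1·6 + 0·10 + 0·2 = 6
  c_3 = 0·21 + (0)·(-6) + (0)·(-11) + 1·5 + 0·6 + 0·10 + 0·2 = 5
  c_4 = (-1)·(21) + (0)·(-6) + (-1)·(-11) + 0·5 + 2·6 + 0·10 + 0·2 = 2
  c_5 = (-1)·(21) + (0)·(-6) + (-2)·(-11) + 0·5 + 0·6 + 0·10 + 0·2 = 1
  c_6 = 0·21 + (-1)·(-6) + (0)·(-11) + 0·5 + 0·6 + 0·10 + 0·2 = 6
  c_7 = 0·21 + (0)·(-6) + (2)·(-11) + 0·5 + 4·6 + 0·10 + (-1)·(2) = 0
Writing each c_i in base p = 2:
  c_1 = 2 = 0·2^0 + 1·2^1
  c_2 = 6 = 0·2^0 + 1·2^1 + 1·2^2
  c_3 = 5 = 1·2^0 + 0·2^1 + 1·2^2
  c_4 = 2 = 0·2^0 + 1·2^1
  c_5 = 1 = 1·2^0
  c_6 = 6 = 0·2^0 + 1·2^1 + 1·2^2
  c_7 = 0
λ_0 = (0, 0, 1, 0, 1, 0, 0)
λ_1 = (1, 1, 0, 1, 0, 1, 0)
λ_2 = (0, 1, 1, 0, 0, 1, 0)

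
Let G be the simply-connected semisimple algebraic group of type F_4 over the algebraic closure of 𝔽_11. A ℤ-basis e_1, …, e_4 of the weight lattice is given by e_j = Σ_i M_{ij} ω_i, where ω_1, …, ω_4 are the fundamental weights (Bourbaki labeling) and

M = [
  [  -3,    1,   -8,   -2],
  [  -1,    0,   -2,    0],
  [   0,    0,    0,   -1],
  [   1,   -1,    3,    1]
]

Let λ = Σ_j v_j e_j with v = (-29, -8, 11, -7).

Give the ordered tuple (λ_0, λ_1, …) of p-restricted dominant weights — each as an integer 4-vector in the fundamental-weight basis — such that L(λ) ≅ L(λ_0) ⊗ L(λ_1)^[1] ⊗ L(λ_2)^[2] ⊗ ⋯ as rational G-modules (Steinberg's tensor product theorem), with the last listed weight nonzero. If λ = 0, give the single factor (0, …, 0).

In the fundamental-weight basis, λ has coordinates c = M·v (v = (-29, -8, 11, -7)):
  c_1 = -3*-29 + 1*-8 + -8*11 + -2*-7 = 5
  c_2 = -1*-29 + 0*-8 + -2*11 + 0*-7 = 7
  c_3 = 0*-29 + 0*-8 + 0*11 + -1*-7 = 7
  c_4 = 1*-29 + -1*-8 + 3*11 + 1*-7 = 5
Base-11 expansion of each c_i:
  c_1 = 5 = 5·11^0
  c_2 = 7 = 7·11^0
  c_3 = 7 = 7·11^0
  c_4 = 5 = 5·11^0
p-restricted factor λ_0 = (5, 7, 7, 5)

((5, 7, 7, 5),)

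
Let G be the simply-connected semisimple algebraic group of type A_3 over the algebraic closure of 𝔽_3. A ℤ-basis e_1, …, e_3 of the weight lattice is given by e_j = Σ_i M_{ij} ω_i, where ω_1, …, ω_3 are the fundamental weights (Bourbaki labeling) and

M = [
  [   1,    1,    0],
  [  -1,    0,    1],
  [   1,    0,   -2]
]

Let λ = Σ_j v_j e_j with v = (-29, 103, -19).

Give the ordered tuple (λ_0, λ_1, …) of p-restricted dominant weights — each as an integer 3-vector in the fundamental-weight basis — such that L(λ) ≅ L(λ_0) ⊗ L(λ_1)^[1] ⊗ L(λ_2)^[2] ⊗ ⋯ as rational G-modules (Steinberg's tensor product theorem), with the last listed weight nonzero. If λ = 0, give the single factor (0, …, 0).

((2, 1, 0), (0, 0, 0), (2, 1, 1), (2, 0, 0))

ω-coordinates c = M·v, v = (-29, 103, -19):
  c_1 = 1*-29 + 1*103 + 0*-19 = 74
  c_2 = -1*-29 + 0*103 + 1*-19 = 10
  c_3 = 1*-29 + 0*103 + -2*-19 = 9
p = 3; digits c_i = Σ_j d_{ij}·3^j, 0 ≤ d_{ij} < 3:
  c_1 = 74 = 2·3^0 + 0·3^1 + 2·3^2 + 2·3^3
  c_2 = 10 = 1·3^0 + 0·3^1 + 1·3^2
  c_3 = 9 = 0·3^0 + 0·3^1 + 1·3^2
p-restricted factor λ_0 = (2, 1, 0)
p-restricted factor λ_1 = (0, 0, 0)
p-restricted factor λ_2 = (2, 1, 1)
p-restricted factor λ_3 = (2, 0, 0)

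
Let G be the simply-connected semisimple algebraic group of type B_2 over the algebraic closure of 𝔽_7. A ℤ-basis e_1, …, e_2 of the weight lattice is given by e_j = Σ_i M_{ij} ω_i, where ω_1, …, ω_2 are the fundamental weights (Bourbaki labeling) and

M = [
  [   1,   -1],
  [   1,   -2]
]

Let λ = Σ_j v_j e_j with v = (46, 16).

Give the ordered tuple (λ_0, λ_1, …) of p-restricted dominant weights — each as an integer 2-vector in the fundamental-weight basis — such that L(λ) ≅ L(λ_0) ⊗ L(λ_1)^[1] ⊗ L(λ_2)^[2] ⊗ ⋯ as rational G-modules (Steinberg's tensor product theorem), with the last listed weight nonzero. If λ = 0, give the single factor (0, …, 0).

Change of basis e → ω: c = M·v where v = (46, 16):
  c_1 = (1)·(46) + (-1)·(16) = 30
  c_2 = (1)·(46) + (-2)·(16) = 14
Base-7 expansion of each c_i:
  c_1 = 30 = 2·7^0 + 4·7^1
  c_2 = 14 = 0·7^0 + 2·7^1
p-restricted factor λ_0 = (2, 0)
p-restricted factor λ_1 = (4, 2)

((2, 0), (4, 2))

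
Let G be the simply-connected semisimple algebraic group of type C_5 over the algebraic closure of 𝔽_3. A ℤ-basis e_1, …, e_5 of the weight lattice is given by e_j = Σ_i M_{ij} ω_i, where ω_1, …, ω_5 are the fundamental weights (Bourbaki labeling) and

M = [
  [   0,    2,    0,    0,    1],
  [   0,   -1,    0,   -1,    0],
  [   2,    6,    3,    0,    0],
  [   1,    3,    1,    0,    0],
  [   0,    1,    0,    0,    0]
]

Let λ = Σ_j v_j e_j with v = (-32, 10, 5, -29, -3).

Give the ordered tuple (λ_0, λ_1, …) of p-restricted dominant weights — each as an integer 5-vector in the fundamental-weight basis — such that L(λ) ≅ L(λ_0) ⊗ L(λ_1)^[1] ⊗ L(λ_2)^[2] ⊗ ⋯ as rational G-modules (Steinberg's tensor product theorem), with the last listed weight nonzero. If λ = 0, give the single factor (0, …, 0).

((2, 1, 2, 0, 1), (2, 0, 0, 1, 0), (1, 2, 1, 0, 1))

Compute c_i = Σ_j M_{ij} v_j with v = (-32, 10, 5, -29, -3):
  c_1 = (0)·(-32) + (2)·(10) + (0)·(5) + (0)·(-29) + (1)·(-3) = 17
  c_2 = (0)·(-32) + (-1)·(10) + (0)·(5) + (-1)·(-29) + (0)·(-3) = 19
  c_3 = (2)·(-32) + (6)·(10) + (3)·(5) + (0)·(-29) + (0)·(-3) = 11
  c_4 = (1)·(-32) + (3)·(10) + (1)·(5) + (0)·(-29) + (0)·(-3) = 3
  c_5 = (0)·(-32) + (1)·(10) + (0)·(5) + (0)·(-29) + (0)·(-3) = 10
Base-3 expansion of each c_i:
  c_1 = 17 = 2·3^0 + 2·3^1 + 1·3^2
  c_2 = 19 = 1·3^0 + 0·3^1 + 2·3^2
  c_3 = 11 = 2·3^0 + 0·3^1 + 1·3^2
  c_4 = 3 = 0·3^0 + 1·3^1
  c_5 = 10 = 1·3^0 + 0·3^1 + 1·3^2
p-restricted factor λ_0 = (2, 1, 2, 0, 1)
p-restricted factor λ_1 = (2, 0, 0, 1, 0)
p-restricted factor λ_2 = (1, 2, 1, 0, 1)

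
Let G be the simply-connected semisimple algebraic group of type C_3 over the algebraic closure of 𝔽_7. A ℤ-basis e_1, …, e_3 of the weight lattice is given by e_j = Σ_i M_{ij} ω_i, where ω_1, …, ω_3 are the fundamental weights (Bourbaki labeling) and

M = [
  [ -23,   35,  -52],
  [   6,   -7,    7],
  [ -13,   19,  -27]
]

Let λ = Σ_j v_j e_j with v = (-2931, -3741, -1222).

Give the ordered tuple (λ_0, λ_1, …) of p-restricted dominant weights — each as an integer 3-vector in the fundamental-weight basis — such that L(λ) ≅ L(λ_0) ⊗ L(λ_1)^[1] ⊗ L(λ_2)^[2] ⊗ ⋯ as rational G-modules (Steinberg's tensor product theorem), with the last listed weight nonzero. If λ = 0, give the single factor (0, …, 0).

((1, 5, 4), (3, 6, 2))

In the fundamental-weight basis, λ has coordinates c = M·v (v = (-2931, -3741, -1222)):
  c_1 = (-23)·(-2931) + (35)·(-3741) + (-52)·(-1222) = 22
  c_2 = (6)·(-2931) + (-7)·(-3741) + (7)·(-1222) = 47
  c_3 = (-13)·(-2931) + (19)·(-3741) + (-27)·(-1222) = 18
Base-7 expansion of each c_i:
  c_1 = 22 = 1·7^0 + 3·7^1
  c_2 = 47 = 5·7^0 + 6·7^1
  c_3 = 18 = 4·7^0 + 2·7^1
Factor λ_0 = (1, 5, 4)
Factor λ_1 = (3, 6, 2)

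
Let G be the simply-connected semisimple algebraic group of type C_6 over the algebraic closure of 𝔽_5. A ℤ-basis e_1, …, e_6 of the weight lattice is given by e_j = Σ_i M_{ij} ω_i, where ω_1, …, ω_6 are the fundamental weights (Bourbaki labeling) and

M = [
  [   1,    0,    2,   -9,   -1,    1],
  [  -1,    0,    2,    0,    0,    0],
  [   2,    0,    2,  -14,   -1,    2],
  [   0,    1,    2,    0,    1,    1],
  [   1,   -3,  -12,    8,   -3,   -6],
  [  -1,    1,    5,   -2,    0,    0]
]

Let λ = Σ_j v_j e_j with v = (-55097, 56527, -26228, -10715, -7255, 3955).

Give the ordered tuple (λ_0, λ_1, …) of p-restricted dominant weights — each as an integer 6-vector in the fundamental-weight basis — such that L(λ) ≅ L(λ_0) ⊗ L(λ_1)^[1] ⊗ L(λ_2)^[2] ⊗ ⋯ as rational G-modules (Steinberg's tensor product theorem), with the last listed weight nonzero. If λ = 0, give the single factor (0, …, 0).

ω-coordinates c = M·v, v = (-55097, 56527, -26228, -10715, -7255, 3955):
  c_1 = 1*-55097 + 0*56527 + 2*-26228 + -9*-10715 + -1*-7255 + 1*3955 = 92
  c_2 = -1*-55097 + 0*56527 + 2*-26228 + 0*-10715 + 0*-7255 + 0*3955 = 2641
  c_3 = 2*-55097 + 0*56527 + 2*-26228 + -14*-10715 + -1*-7255 + 2*3955 = 2525
  c_4 = 0*-55097 + 1*56527 + 2*-26228 + 0*-10715 + 1*-7255 + 1*3955 = 771
  c_5 = 1*-55097 + -3*56527 + -12*-26228 + 8*-10715 + -3*-7255 + -6*3955 = 2373
  c_6 = -1*-55097 + 1*56527 + 5*-26228 + -2*-10715 + 0*-7255 + 0*3955 = 1914
Base-5 expansion of each c_i:
  c_1 = 92 = 2·5^0 + 3·5^1 + 3·5^2
  c_2 = 2641 = 1·5^0 + 3·5^1 + 0·5^2 + 1·5^3 + 4·5^4
  c_3 = 2525 = 0·5^0 + 0·5^1 + 1·5^2 + 0·5^3 + 4·5^4
  c_4 = 771 = 1·5^0 + 4·5^1 + 0·5^2 + 1·5^3 + 1·5^4
  c_5 = 2373 = 3·5^0 + 4·5^1 + 4·5^2 + 3·5^3 + 3·5^4
  c_6 = 1914 = 4·5^0 + 2·5^1 + 1·5^2 + 0·5^3 + 3·5^4
p-restricted factor λ_0 = (2, 1, 0, 1, 3, 4)
p-restricted factor λ_1 = (3, 3, 0, 4, 4, 2)
p-restricted factor λ_2 = (3, 0, 1, 0, 4, 1)
p-restricted factor λ_3 = (0, 1, 0, 1, 3, 0)
p-restricted factor λ_4 = (0, 4, 4, 1, 3, 3)

((2, 1, 0, 1, 3, 4), (3, 3, 0, 4, 4, 2), (3, 0, 1, 0, 4, 1), (0, 1, 0, 1, 3, 0), (0, 4, 4, 1, 3, 3))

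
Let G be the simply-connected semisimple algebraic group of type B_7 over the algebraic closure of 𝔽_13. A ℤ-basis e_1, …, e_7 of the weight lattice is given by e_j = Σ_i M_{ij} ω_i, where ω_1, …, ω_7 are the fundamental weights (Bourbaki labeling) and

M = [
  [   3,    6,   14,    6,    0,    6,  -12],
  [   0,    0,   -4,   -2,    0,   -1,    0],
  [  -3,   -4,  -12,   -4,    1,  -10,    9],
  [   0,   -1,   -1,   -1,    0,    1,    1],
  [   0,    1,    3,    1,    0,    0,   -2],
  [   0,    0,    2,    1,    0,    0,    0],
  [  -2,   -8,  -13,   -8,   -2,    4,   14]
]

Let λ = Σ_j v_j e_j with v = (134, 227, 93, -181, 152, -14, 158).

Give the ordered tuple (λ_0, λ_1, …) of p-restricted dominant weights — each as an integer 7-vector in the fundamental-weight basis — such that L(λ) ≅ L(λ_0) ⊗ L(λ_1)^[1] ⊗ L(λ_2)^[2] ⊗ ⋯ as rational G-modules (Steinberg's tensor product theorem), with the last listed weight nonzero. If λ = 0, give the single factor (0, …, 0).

((0, 4, 12, 5, 9, 5, 7),)

Change of basis e → ω: c = M·v where v = (134, 227, 93, -181, 152, -14, 158):
  c_1 = 3*134 + 6*227 + 14*93 + 6*-181 + 0*152 + 6*-14 + -12*158 = 0
  c_2 = 0*134 + 0*227 + -4*93 + -2*-181 + 0*152 + -1*-14 + 0*158 = 4
  c_3 = -3*134 + -4*227 + -12*93 + -4*-181 + 1*152 + -10*-14 + 9*158 = 12
  c_4 = 0*134 + -1*227 + -1*93 + -1*-181 + 0*152 + 1*-14 + 1*158 = 5
  c_5 = 0*134 + 1*227 + 3*93 + 1*-181 + 0*152 + 0*-14 + -2*158 = 9
  c_6 = 0*134 + 0*227 + 2*93 + 1*-181 + 0*152 + 0*-14 + 0*158 = 5
  c_7 = -2*134 + -8*227 + -13*93 + -8*-181 + -2*152 + 4*-14 + 14*158 = 7
Expand coordinatewise in base 13:
  c_1 = 0
  c_2 = 4 = 4·13^0
  c_3 = 12 = 12·13^0
  c_4 = 5 = 5·13^0
  c_5 = 9 = 9·13^0
  c_6 = 5 = 5·13^0
  c_7 = 7 = 7·13^0
λ_0 = (0, 4, 12, 5, 9, 5, 7)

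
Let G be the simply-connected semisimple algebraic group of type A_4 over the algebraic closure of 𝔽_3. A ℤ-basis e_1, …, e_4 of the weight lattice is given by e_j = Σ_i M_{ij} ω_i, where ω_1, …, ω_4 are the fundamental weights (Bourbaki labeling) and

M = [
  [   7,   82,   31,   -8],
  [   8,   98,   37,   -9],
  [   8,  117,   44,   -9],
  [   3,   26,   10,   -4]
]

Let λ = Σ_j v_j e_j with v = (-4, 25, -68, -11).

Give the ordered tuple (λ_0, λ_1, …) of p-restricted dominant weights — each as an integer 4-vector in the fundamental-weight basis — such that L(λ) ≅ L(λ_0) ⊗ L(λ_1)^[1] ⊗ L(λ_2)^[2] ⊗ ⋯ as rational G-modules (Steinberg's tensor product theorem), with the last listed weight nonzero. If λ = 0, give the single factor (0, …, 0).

Converting to the ω-basis (c_i = row i of M dotted with v = (-4, 25, -68, -11)):
  c_1 = (7)·(-4) + (82)·(25) + (31)·(-68) + (-8)·(-11) = 2
  c_2 = (8)·(-4) + (98)·(25) + (37)·(-68) + (-9)·(-11) = 1
  c_3 = (8)·(-4) + (117)·(25) + (44)·(-68) + (-9)·(-11) = 0
  c_4 = (3)·(-4) + (26)·(25) + (10)·(-68) + (-4)·(-11) = 2
Base-3 expansion of each c_i:
  c_1 = 2 = 2·3^0
  c_2 = 1 = 1·3^0
  c_3 = 0
  c_4 = 2 = 2·3^0
p-restricted factor λ_0 = (2, 1, 0, 2)

((2, 1, 0, 2),)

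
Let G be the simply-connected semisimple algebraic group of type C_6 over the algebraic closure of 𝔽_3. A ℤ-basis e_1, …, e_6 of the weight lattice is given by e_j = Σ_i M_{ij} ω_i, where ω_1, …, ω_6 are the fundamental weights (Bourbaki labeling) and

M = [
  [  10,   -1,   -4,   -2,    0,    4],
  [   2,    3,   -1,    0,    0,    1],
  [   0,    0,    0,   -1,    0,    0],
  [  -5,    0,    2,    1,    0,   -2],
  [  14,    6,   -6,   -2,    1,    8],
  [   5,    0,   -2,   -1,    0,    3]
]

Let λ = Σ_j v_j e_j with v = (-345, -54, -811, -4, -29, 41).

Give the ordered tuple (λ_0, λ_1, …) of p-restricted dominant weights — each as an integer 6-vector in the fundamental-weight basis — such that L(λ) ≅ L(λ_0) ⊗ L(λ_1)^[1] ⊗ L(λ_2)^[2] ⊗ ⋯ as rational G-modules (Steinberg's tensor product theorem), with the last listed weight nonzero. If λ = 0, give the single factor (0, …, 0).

In the fundamental-weight basis, λ has coordinates c = M·v (v = (-345, -54, -811, -4, -29, 41)):
  c_1 = (10)·(-345) + (-1)·(-54) + (-4)·(-811) + (-2)·(-4) + (0)·(-29) + (4)·(41) = 20
  c_2 = (2)·(-345) + (3)·(-54) + (-1)·(-811) + (0)·(-4) + (0)·(-29) + (1)·(41) = 0
  c_3 = (0)·(-345) + (0)·(-54) + (0)·(-811) + (-1)·(-4) + (0)·(-29) + (0)·(41) = 4
  c_4 = (-5)·(-345) + (0)·(-54) + (2)·(-811) + (1)·(-4) + (0)·(-29) + (-2)·(41) = 17
  c_5 = (14)·(-345) + (6)·(-54) + (-6)·(-811) + (-2)·(-4) + (1)·(-29) + (8)·(41) = 19
  c_6 = (5)·(-345) + (0)·(-54) + (-2)·(-811) + (-1)·(-4) + (0)·(-29) + (3)·(41) = 24
Expand coordinatewise in base 3:
  c_1 = 20 = 2·3^0 + 0·3^1 + 2·3^2
  c_2 = 0
  c_3 = 4 = 1·3^0 + 1·3^1
  c_4 = 17 = 2·3^0 + 2·3^1 + 1·3^2
  c_5 = 19 = 1·3^0 + 0·3^1 + 2·3^2
  c_6 = 24 = 0·3^0 + 2·3^1 + 2·3^2
Factor λ_0 = (2, 0, 1, 2, 1, 0)
Factor λ_1 = (0, 0, 1, 2, 0, 2)
Factor λ_2 = (2, 0, 0, 1, 2, 2)

((2, 0, 1, 2, 1, 0), (0, 0, 1, 2, 0, 2), (2, 0, 0, 1, 2, 2))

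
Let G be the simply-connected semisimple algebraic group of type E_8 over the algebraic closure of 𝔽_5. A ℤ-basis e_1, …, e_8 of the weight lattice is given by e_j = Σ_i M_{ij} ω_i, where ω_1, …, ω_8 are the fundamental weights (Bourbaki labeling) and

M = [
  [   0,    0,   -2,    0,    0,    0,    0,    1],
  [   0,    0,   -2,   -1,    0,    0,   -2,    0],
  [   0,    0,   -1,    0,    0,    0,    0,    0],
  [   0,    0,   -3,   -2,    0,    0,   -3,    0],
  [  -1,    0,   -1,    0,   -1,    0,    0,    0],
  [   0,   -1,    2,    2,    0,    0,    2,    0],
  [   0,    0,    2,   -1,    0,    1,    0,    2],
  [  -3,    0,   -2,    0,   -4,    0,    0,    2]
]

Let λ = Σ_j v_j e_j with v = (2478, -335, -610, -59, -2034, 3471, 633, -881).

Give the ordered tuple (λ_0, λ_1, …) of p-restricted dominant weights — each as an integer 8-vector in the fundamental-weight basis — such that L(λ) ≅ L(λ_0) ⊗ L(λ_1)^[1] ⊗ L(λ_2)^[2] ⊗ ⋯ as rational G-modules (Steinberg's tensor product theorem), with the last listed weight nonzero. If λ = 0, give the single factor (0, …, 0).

((4, 3, 0, 4, 1, 3, 3, 0), (2, 2, 2, 4, 3, 2, 4, 2), (3, 0, 4, 1, 1, 0, 1, 1), (2, 0, 4, 0, 1, 2, 4, 1))

Compute c_i = Σ_j M_{ij} v_j with v = (2478, -335, -610, -59, -2034, 3471, 633, -881):
  c_1 = 0·2478 + (0)·(-335) + (-2)·(-610) + (0)·(-59) + (0)·(-2034) + 0·3471 + 0·633 + (1)·(-881) = 339
  c_2 = 0·2478 + (0)·(-335) + (-2)·(-610) + (-1)·(-59) + (0)·(-2034) + 0·3471 + (-2)·(633) + (0)·(-881) = 13
  c_3 = 0·2478 + (0)·(-335) + (-1)·(-610) + (0)·(-59) + (0)·(-2034) + 0·3471 + 0·633 + (0)·(-881) = 610
  c_4 = 0·2478 + (0)·(-335) + (-3)·(-610) + (-2)·(-59) + (0)·(-2034) + 0·3471 + (-3)·(633) + (0)·(-881) = 49
  c_5 = (-1)·(2478) + (0)·(-335) + (-1)·(-610) + (0)·(-59) + (-1)·(-2034) + 0·3471 + 0·633 + (0)·(-881) = 166
  c_6 = 0·2478 + (-1)·(-335) + (2)·(-610) + (2)·(-59) + (0)·(-2034) + 0·3471 + 2·633 + (0)·(-881) = 263
  c_7 = 0·2478 + (0)·(-335) + (2)·(-610) + (-1)·(-59) + (0)·(-2034) + 1·3471 + 0·633 + (2)·(-881) = 548
  c_8 = (-3)·(2478) + (0)·(-335) + (-2)·(-610) + (0)·(-59) + (-4)·(-2034) + 0·3471 + 0·633 + (2)·(-881) = 160
p = 5; digits c_i = Σ_j d_{ij}·5^j, 0 ≤ d_{ij} < 5:
  c_1 = 339 = 4·5^0 + 2·5^1 + 3·5^2 + 2·5^3
  c_2 = 13 = 3·5^0 + 2·5^1
  c_3 = 610 = 0·5^0 + 2·5^1 + 4·5^2 + 4·5^3
  c_4 = 49 = 4·5^0 + 4·5^1 + 1·5^2
  c_5 = 166 = 1·5^0 + 3·5^1 + 1·5^2 + 1·5^3
  c_6 = 263 = 3·5^0 + 2·5^1 + 0·5^2 + 2·5^3
  c_7 = 548 = 3·5^0 + 4·5^1 + 1·5^2 + 4·5^3
  c_8 = 160 = 0·5^0 + 2·5^1 + 1·5^2 + 1·5^3
λ_0 = (4, 3, 0, 4, 1, 3, 3, 0)
λ_1 = (2, 2, 2, 4, 3, 2, 4, 2)
λ_2 = (3, 0, 4, 1, 1, 0, 1, 1)
λ_3 = (2, 0, 4, 0, 1, 2, 4, 1)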